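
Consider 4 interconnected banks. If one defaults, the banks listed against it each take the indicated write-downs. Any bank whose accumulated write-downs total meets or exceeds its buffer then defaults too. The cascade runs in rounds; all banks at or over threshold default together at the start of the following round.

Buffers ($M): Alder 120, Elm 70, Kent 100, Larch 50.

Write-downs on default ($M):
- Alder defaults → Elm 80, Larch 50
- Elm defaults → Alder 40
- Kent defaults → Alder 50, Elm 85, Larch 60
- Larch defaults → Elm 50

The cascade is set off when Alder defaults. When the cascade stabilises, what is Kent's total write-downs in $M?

Round 1 — Alder defaults (initial).
  Elm: +80 → 80 ≥ 70
  Larch: +50 → 50 ≥ 50
Round 2 — Elm, Larch default.
No further defaults.

0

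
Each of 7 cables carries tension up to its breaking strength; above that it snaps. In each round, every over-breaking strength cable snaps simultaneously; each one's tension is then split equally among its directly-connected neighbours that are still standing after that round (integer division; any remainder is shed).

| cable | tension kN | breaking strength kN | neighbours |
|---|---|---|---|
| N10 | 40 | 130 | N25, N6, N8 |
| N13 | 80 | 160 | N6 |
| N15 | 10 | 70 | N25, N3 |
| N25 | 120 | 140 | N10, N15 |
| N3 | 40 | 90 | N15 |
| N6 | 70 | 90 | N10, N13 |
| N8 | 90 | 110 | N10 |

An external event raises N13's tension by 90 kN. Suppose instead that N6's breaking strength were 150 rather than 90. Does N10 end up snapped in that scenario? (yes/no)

yes

With N6's breaking strength at 150:
Round 1 — N13 at 170 > 160. N13 snaps.
  N13 sheds 170 kN to N6: 170 each.
    N6: 70+170 = 240 > 150
Round 2 — N6 snaps.
  N6 sheds 240 kN to N10: 240 each.
    N10: 40+240 = 280 > 130
Round 3 — N10 snaps.
  N10 sheds 280 kN to N25, N8: 140 each.
    N25: 120+140 = 260 > 140
    N8: 90+140 = 230 > 110
Round 4 — N25, N8 snap.
  N25 sheds 260 kN to N15: 260 each.
    N15: 10+260 = 270 > 70
  N8 sheds 230 kN: no online neighbours, lost.
Round 5 — N15 snaps.
  N15 sheds 270 kN to N3: 270 each.
    N3: 40+270 = 310 > 90
Round 6 — N3 snaps.
  N3 sheds 310 kN: no online neighbours, lost.
No further breaks.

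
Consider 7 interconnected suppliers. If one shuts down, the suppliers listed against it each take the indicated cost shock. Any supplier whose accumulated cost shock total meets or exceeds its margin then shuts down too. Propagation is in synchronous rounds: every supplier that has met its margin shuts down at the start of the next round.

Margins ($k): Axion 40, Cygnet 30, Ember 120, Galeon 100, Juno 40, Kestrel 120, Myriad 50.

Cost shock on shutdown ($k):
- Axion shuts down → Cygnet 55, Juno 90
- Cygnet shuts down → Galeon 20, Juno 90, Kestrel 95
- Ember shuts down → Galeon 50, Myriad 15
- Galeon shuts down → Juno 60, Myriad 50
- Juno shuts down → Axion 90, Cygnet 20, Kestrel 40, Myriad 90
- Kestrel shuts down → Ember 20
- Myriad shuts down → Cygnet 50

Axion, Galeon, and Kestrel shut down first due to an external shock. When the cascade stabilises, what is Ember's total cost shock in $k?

20

Round 1 — Axion, Galeon, Kestrel shut down (initial).
  Cygnet: +55 → 55 ≥ 30
  Ember: +20 → 20 < 120
  Juno: +90+60 → 150 ≥ 40
  Myriad: +50 → 50 ≥ 50
Round 2 — Cygnet, Juno, Myriad shut down.
No further shutdowns.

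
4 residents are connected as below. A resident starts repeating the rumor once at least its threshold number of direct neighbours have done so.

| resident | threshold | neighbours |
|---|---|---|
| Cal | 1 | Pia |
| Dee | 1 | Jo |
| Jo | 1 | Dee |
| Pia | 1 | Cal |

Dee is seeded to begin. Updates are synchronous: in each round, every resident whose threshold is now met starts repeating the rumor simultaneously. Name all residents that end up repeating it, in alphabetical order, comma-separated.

Round 1 — Dee starts repeating the rumor (initial).
Round 2 — checking thresholds:
  Jo: 1 of 1 neighbours ≥ 1, starts repeating the rumor.
Round 3 — no new spreads; cascade stops.

Dee, Jo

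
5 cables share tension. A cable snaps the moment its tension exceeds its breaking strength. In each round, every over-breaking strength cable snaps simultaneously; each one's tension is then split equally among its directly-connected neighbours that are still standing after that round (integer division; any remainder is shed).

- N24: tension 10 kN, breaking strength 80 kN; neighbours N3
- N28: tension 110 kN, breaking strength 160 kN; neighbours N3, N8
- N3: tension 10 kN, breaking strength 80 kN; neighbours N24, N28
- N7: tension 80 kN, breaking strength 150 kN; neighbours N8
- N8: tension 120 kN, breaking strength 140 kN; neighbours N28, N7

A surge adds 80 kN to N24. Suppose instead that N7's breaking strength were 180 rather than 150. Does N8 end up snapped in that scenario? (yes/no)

With N7's breaking strength at 180:
Round 1 — N24 at 90 > 80. N24 snaps.
  N24 sheds 90 kN to N3: 90 each.
    N3: 10+90 = 100 > 80
Round 2 — N3 snaps.
  N3 sheds 100 kN to N28: 100 each.
    N28: 110+100 = 210 > 160
Round 3 — N28 snaps.
  N28 sheds 210 kN to N8: 210 each.
    N8: 120+210 = 330 > 140
Round 4 — N8 snaps.
  N8 sheds 330 kN to N7: 330 each.
    N7: 80+330 = 410 > 180
Round 5 — N7 snaps.
  N7 sheds 410 kN: no online neighbours, lost.
No further breaks.

yes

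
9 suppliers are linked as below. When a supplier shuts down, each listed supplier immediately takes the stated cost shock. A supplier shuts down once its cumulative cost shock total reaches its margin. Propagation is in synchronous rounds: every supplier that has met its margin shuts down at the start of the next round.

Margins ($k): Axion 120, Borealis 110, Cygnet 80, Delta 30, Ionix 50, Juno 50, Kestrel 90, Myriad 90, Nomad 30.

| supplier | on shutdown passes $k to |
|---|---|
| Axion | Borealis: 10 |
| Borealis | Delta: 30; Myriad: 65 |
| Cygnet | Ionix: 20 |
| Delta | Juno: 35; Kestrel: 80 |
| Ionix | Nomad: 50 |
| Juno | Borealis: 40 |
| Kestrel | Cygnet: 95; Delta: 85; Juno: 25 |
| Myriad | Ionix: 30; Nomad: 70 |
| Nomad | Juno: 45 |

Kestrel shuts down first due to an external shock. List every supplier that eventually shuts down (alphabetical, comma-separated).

Round 1 — Kestrel shuts down (initial).
  Cygnet: +95 → 95 ≥ 80
  Delta: +85 → 85 ≥ 30
  Juno: +25 → 25 < 50
Round 2 — Cygnet, Delta shut down.
  Ionix: +20 → 20 < 50
  Juno: +35 → 60 ≥ 50
Round 3 — Juno shuts down.
  Borealis: +40 → 40 < 110
No further shutdowns.

Cygnet, Delta, Juno, Kestrel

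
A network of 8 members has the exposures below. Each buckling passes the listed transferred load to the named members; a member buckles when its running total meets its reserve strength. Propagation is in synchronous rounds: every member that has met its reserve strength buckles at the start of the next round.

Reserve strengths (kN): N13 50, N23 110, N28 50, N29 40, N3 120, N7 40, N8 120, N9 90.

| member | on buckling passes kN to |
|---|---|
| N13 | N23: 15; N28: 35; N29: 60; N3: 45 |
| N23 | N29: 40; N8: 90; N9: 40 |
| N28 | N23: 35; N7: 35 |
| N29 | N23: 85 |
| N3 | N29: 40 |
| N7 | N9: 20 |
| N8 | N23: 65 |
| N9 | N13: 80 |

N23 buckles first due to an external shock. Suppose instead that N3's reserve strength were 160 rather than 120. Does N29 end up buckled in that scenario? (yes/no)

With N3's reserve strength at 160:
Round 1 — N23 buckles (initial).
  N29: +40 → 40 ≥ 40
  N8: +90 → 90 < 120
  N9: +40 → 40 < 90
Round 2 — N29 buckles.
No further bucklings.

yes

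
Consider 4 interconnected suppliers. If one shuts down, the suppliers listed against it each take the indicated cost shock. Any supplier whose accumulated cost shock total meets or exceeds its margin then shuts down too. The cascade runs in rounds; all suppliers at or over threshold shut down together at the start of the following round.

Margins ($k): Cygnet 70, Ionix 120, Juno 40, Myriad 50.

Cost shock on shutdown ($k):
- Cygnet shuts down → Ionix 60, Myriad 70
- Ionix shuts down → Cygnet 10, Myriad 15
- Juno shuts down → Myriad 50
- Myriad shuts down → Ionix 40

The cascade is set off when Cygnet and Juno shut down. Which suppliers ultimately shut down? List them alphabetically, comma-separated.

Cygnet, Juno, Myriad

Round 1 — Cygnet, Juno shut down (initial).
  Ionix: +60 → 60 < 120
  Myriad: +70+50 → 120 ≥ 50
Round 2 — Myriad shuts down.
  Ionix: +40 → 100 < 120
No further shutdowns.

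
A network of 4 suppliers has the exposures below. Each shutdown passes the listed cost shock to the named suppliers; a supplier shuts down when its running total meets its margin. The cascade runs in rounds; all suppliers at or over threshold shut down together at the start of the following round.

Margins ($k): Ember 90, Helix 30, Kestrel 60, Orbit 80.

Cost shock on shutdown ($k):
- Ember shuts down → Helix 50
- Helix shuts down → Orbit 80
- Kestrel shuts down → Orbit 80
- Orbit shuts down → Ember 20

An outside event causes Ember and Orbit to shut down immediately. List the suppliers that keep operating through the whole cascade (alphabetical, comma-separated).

Kestrel

Round 1 — Ember, Orbit shut down (initial).
  Helix: +50 → 50 ≥ 30
Round 2 — Helix shuts down.
No further shutdowns.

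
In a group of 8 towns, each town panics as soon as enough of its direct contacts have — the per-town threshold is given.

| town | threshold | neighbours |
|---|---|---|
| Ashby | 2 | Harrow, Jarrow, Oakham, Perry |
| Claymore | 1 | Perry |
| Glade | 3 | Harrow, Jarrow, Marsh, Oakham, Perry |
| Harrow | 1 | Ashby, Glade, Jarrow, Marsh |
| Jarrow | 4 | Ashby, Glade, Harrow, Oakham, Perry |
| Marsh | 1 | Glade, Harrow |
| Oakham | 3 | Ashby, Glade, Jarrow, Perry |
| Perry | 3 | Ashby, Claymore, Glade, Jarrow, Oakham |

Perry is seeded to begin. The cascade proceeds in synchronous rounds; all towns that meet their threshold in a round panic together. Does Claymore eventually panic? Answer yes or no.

Round 1 — Perry panics (initial).
Round 2 — checking thresholds:
  Ashby: 1 of 4 neighbours < 2, not yet.
  Claymore: 1 of 1 neighbours ≥ 1, panics.
  Glade: 1 of 5 neighbours < 3, not yet.
  Jarrow: 1 of 5 neighbours < 4, not yet.
  Oakham: 1 of 4 neighbours < 3, not yet.
Round 3 — no new panics; cascade stops.

yes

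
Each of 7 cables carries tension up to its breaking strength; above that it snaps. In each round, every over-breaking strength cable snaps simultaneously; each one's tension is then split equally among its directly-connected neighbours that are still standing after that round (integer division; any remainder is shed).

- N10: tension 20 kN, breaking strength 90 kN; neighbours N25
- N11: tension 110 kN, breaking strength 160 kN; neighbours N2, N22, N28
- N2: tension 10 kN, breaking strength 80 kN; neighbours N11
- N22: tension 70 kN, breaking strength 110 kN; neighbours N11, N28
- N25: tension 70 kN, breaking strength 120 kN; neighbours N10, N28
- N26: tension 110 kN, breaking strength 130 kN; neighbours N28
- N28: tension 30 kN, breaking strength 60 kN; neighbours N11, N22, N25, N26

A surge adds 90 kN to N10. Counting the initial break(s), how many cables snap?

7

Round 1 — N10 at 110 > 90. N10 snaps.
  N10 sheds 110 kN to N25: 110 each.
    N25: 70+110 = 180 > 120
Round 2 — N25 snaps.
  N25 sheds 180 kN to N28: 180 each.
    N28: 30+180 = 210 > 60
Round 3 — N28 snaps.
  N28 sheds 210 kN to N11, N22, N26: 70 each.
    N11: 110+70 = 180 > 160
    N22: 70+70 = 140 > 110
    N26: 110+70 = 180 > 130
Round 4 — N11, N22, N26 snap.
  N11 sheds 180 kN to N2: 180 each.
    N2: 10+180 = 190 > 80
  N22 sheds 140 kN: no online neighbours, lost.
  N26 sheds 180 kN: no online neighbours, lost.
Round 5 — N2 snaps.
  N2 sheds 190 kN: no online neighbours, lost.
No further breaks.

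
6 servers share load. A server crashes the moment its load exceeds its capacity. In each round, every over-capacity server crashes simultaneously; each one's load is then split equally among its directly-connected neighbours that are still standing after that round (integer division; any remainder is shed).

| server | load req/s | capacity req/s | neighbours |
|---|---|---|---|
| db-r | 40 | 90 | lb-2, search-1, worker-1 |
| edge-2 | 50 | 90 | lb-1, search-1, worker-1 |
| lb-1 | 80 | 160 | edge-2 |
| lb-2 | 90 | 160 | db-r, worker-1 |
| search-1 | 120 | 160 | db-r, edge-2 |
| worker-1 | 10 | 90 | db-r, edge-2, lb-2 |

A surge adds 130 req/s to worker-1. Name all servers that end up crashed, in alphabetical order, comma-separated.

db-r, edge-2, lb-2, search-1, worker-1

Round 1 — worker-1 at 140 > 90. worker-1 crashes.
  worker-1 sheds 140 req/s to db-r, edge-2, lb-2: 46 each (2 lost).
    db-r: 40+46 = 86 ≤ 90
    edge-2: 50+46 = 96 > 90
    lb-2: 90+46 = 136 ≤ 160
Round 2 — edge-2 crashes.
  edge-2 sheds 96 req/s to lb-1, search-1: 48 each.
    lb-1: 80+48 = 128 ≤ 160
    search-1: 120+48 = 168 > 160
Round 3 — search-1 crashes.
  search-1 sheds 168 req/s to db-r: 168 each.
    db-r: 86+168 = 254 > 90
Round 4 — db-r crashes.
  db-r sheds 254 req/s to lb-2: 254 each.
    lb-2: 136+254 = 390 > 160
Round 5 — lb-2 crashes.
  lb-2 sheds 390 req/s: no online neighbours, lost.
No further crashes.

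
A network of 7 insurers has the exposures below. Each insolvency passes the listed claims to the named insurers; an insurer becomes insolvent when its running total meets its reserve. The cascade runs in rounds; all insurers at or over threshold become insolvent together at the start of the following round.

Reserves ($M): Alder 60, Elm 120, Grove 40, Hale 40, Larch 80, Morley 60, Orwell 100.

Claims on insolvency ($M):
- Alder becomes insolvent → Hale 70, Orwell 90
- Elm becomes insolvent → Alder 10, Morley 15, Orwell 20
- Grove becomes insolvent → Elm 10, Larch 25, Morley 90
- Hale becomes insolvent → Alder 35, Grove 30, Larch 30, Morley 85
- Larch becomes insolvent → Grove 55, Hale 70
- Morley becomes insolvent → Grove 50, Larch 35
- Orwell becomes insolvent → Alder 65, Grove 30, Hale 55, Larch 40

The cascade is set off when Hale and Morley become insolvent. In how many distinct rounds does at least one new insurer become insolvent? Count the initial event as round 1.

3

Round 1 — Hale, Morley become insolvent (initial).
  Alder: +35 → 35 < 60
  Grove: +30+50 → 80 ≥ 40
  Larch: +30+35 → 65 < 80
Round 2 — Grove becomes insolvent.
  Elm: +10 → 10 < 120
  Larch: +25 → 90 ≥ 80
Round 3 — Larch becomes insolvent.
No further insolvencies.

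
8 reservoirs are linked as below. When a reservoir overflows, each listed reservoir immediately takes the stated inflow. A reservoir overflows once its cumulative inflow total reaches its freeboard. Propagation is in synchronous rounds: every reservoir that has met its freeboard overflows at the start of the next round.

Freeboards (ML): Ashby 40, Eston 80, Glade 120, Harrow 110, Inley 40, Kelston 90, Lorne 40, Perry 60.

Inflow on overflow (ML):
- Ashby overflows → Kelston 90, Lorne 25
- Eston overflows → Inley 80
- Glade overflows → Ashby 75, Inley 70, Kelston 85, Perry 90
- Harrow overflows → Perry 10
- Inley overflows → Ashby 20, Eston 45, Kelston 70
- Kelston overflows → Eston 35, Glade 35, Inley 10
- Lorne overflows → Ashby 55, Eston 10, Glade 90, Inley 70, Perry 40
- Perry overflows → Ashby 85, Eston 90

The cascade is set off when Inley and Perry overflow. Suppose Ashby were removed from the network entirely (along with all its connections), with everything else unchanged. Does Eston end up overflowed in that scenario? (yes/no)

yes

With Ashby removed:
Round 1 — Inley, Perry overflow (initial).
  Eston: +45+90 → 135 ≥ 80
  Kelston: +70 → 70 < 90
Round 2 — Eston overflows.
No further overflows.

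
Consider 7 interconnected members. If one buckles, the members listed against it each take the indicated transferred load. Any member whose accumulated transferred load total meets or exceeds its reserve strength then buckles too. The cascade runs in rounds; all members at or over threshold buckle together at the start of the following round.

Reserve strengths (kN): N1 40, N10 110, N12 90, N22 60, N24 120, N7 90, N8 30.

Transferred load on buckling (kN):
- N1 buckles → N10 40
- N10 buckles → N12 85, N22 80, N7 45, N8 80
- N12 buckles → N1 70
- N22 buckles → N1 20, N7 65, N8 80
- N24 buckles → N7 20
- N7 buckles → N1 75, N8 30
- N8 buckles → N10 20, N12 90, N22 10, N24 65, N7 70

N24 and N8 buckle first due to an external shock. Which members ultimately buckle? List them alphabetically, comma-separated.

N1, N12, N24, N7, N8

Round 1 — N24, N8 buckle (initial).
  N10: +20 → 20 < 110
  N12: +90 → 90 ≥ 90
  N22: +10 → 10 < 60
  N7: +20+70 → 90 ≥ 90
Round 2 — N12, N7 buckle.
  N1: +70+75 → 145 ≥ 40
Round 3 — N1 buckles.
  N10: +40 → 60 < 110
No further bucklings.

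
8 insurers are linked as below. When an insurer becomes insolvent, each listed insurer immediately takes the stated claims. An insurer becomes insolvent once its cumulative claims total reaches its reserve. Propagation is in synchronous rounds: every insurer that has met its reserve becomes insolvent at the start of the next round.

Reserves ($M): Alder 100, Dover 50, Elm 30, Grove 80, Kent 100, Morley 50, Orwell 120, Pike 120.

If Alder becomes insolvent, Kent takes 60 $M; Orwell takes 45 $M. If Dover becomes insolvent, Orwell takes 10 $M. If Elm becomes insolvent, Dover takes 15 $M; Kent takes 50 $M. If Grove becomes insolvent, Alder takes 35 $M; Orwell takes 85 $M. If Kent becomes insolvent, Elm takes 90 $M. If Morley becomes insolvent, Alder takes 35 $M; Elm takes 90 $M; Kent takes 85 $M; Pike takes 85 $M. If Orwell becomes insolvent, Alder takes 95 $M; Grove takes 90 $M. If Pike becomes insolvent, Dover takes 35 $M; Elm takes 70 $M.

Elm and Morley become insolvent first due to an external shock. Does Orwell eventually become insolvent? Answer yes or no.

Round 1 — Elm, Morley become insolvent (initial).
  Alder: +35 → 35 < 100
  Dover: +15 → 15 < 50
  Kent: +50+85 → 135 ≥ 100
  Pike: +85 → 85 < 120
Round 2 — Kent becomes insolvent.
No further insolvencies.

no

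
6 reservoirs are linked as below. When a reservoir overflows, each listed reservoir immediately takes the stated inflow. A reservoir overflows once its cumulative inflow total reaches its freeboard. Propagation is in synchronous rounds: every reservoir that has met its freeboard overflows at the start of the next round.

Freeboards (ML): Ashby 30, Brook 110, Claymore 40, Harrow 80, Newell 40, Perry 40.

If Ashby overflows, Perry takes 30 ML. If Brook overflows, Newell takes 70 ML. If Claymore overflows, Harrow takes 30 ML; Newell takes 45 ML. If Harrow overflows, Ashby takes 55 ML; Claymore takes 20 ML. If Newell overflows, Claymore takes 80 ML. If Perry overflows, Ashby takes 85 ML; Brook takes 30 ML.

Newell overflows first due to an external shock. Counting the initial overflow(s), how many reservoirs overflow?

Round 1 — Newell overflows (initial).
  Claymore: +80 → 80 ≥ 40
Round 2 — Claymore overflows.
  Harrow: +30 → 30 < 80
No further overflows.

2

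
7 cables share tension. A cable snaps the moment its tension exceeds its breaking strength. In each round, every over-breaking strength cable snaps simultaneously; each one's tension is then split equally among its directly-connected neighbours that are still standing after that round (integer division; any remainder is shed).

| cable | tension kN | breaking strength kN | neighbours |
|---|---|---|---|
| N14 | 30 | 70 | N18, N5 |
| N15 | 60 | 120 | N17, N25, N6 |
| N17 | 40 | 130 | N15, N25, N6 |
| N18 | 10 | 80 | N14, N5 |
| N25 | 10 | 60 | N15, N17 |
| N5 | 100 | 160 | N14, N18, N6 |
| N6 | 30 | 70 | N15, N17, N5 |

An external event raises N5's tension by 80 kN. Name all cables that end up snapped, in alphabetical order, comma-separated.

Round 1 — N5 at 180 > 160. N5 snaps.
  N5 sheds 180 kN to N14, N18, N6: 60 each.
    N14: 30+60 = 90 > 70
    N18: 10+60 = 70 ≤ 80
    N6: 30+60 = 90 > 70
Round 2 — N14, N6 snap.
  N14 sheds 90 kN to N18: 90 each.
    N18: 70+90 = 160 > 80
  N6 sheds 90 kN to N15, N17: 45 each.
    N15: 60+45 = 105 ≤ 120
    N17: 40+45 = 85 ≤ 130
Round 3 — N18 snaps.
  N18 sheds 160 kN: no online neighbours, lost.
No further breaks.

N14, N18, N5, N6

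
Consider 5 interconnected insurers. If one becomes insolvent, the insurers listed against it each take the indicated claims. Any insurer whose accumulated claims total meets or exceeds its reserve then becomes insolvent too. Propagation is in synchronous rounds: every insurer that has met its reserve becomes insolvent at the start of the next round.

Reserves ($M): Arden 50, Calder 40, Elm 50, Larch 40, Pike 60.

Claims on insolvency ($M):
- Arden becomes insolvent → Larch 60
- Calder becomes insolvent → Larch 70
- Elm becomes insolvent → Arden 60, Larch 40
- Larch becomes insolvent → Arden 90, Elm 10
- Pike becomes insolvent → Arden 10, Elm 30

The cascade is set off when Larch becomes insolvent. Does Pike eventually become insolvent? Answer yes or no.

Round 1 — Larch becomes insolvent (initial).
  Arden: +90 → 90 ≥ 50
  Elm: +10 → 10 < 50
Round 2 — Arden becomes insolvent.
No further insolvencies.

no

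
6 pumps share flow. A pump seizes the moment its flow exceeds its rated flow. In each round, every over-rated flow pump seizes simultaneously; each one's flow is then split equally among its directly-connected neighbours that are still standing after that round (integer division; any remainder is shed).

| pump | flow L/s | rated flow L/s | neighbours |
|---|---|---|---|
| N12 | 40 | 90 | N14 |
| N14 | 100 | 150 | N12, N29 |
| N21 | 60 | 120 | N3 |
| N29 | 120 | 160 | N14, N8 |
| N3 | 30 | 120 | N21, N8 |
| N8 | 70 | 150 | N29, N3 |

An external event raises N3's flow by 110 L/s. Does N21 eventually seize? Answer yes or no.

yes

Round 1 — N3 at 140 > 120. N3 seizes.
  N3 sheds 140 L/s to N21, N8: 70 each.
    N21: 60+70 = 130 > 120
    N8: 70+70 = 140 ≤ 150
Round 2 — N21 seizes.
  N21 sheds 130 L/s: no online neighbours, lost.
No further seizures.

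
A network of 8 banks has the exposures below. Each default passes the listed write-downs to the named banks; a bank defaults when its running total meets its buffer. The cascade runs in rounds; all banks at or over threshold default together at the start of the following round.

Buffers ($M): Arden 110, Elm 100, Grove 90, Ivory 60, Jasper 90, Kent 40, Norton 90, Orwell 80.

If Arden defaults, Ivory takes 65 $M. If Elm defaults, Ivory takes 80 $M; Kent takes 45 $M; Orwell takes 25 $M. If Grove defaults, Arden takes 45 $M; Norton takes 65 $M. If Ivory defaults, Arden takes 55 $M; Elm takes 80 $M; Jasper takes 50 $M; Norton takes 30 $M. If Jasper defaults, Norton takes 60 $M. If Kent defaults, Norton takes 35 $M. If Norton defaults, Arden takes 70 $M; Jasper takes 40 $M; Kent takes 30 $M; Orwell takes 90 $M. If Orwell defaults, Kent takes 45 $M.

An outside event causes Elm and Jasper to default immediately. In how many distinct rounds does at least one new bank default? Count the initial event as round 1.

Round 1 — Elm, Jasper default (initial).
  Ivory: +80 → 80 ≥ 60
  Kent: +45 → 45 ≥ 40
  Norton: +60 → 60 < 90
  Orwell: +25 → 25 < 80
Round 2 — Ivory, Kent default.
  Arden: +55 → 55 < 110
  Norton: +30+35 → 125 ≥ 90
Round 3 — Norton defaults.
  Arden: +70 → 125 ≥ 110
  Orwell: +90 → 115 ≥ 80
Round 4 — Arden, Orwell default.
No further defaults.

4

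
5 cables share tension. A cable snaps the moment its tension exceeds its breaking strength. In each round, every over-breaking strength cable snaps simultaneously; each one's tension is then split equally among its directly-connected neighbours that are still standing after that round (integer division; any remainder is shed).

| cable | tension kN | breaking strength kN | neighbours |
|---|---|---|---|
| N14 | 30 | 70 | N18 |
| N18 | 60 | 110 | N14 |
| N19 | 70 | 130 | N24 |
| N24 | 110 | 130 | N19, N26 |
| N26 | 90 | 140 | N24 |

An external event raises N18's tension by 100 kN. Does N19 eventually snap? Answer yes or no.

Round 1 — N18 at 160 > 110. N18 snaps.
  N18 sheds 160 kN to N14: 160 each.
    N14: 30+160 = 190 > 70
Round 2 — N14 snaps.
  N14 sheds 190 kN: no online neighbours, lost.
No further breaks.

no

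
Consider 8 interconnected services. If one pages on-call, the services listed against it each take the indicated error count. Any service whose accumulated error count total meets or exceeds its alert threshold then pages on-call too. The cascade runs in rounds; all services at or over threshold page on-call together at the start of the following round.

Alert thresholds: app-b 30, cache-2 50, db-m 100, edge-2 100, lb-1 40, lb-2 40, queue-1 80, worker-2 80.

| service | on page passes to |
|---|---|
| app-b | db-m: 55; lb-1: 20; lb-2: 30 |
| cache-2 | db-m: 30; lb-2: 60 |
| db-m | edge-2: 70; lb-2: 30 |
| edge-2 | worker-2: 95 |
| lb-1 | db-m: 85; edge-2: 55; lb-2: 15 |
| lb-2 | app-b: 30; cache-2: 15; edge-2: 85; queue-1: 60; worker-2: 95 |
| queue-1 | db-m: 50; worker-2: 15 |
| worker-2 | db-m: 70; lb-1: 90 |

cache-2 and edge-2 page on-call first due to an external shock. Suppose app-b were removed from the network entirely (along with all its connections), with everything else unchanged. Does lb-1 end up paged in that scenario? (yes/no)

With app-b removed:
Round 1 — cache-2, edge-2 page on-call (initial).
  db-m: +30 → 30 < 100
  lb-2: +60 → 60 ≥ 40
  worker-2: +95 → 95 ≥ 80
Round 2 — lb-2, worker-2 page on-call.
  db-m: +70 → 100 ≥ 100
  lb-1: +90 → 90 ≥ 40
  queue-1: +60 → 60 < 80
Round 3 — db-m, lb-1 page on-call.
No further pages.

yes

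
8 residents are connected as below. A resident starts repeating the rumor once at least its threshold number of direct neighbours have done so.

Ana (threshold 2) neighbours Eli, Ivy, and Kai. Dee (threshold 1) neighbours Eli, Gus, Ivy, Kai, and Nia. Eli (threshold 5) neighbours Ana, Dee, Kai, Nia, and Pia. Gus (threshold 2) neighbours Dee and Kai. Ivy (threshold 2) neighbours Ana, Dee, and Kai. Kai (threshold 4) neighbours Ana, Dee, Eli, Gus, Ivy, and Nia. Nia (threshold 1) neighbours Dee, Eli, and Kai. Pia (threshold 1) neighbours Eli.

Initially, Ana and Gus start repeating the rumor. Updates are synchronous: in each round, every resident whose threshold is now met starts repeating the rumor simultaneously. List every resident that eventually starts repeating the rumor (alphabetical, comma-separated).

Round 1 — Ana, Gus start repeating the rumor (initial).
Round 2 — checking thresholds:
  Dee: 1 of 5 neighbours ≥ 1, starts repeating the rumor.
  Eli: 1 of 5 neighbours < 5, below threshold.
  Ivy: 1 of 3 neighbours < 2, below threshold.
  Kai: 2 of 6 neighbours < 4, below threshold.
Round 3 — checking thresholds:
  Eli: 2 of 5 neighbours < 5, below threshold.
  Ivy: 2 of 3 neighbours ≥ 2, starts repeating the rumor.
  Kai: 3 of 6 neighbours < 4, below threshold.
  Nia: 1 of 3 neighbours ≥ 1, starts repeating the rumor.
Round 4 — checking thresholds:
  Eli: 3 of 5 neighbours < 5, below threshold.
  Kai: 5 of 6 neighbours ≥ 4, starts repeating the rumor.
Round 5 — no new spreads; cascade stops.

Ana, Dee, Gus, Ivy, Kai, Nia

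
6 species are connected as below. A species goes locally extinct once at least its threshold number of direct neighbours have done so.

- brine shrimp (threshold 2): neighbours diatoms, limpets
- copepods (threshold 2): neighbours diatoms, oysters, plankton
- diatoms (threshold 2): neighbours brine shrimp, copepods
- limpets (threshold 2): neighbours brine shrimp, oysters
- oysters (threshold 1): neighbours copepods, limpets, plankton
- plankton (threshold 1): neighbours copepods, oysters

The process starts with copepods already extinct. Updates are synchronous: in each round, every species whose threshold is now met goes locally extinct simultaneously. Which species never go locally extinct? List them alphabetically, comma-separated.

brine shrimp, diatoms, limpets

Round 1 — copepods goes locally extinct (initial).
Round 2 — checking thresholds:
  diatoms: 1 of 2 neighbours < 2, holds.
  oysters: 1 of 3 neighbours ≥ 1, goes locally extinct.
  plankton: 1 of 2 neighbours ≥ 1, goes locally extinct.
Round 3 — no new extinctions; cascade stops.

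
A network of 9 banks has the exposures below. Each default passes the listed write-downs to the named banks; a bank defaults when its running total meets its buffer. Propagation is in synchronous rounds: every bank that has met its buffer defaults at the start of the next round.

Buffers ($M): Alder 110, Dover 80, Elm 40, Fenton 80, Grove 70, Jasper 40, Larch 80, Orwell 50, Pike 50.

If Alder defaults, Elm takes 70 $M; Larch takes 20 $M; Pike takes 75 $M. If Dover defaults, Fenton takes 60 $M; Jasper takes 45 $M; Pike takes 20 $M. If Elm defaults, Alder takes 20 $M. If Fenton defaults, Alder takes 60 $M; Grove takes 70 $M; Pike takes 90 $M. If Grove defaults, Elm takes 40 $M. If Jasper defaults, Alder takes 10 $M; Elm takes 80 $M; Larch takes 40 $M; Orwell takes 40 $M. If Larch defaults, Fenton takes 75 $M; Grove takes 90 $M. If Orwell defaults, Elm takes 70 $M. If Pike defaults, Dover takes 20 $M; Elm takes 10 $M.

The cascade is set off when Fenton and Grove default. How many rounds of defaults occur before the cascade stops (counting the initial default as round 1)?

Round 1 — Fenton, Grove default (initial).
  Alder: +60 → 60 < 110
  Elm: +40 → 40 ≥ 40
  Pike: +90 → 90 ≥ 50
Round 2 — Elm, Pike default.
  Alder: +20 → 80 < 110
  Dover: +20 → 20 < 80
No further defaults.

2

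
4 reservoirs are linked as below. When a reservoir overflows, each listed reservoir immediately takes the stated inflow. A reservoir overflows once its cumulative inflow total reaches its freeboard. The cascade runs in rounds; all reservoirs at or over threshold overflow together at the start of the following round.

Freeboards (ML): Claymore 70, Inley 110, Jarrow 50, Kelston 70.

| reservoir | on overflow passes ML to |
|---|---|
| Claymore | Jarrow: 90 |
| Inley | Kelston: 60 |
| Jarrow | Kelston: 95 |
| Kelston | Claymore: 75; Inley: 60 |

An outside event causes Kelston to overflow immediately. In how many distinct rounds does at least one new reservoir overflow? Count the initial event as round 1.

3

Round 1 — Kelston overflows (initial).
  Claymore: +75 → 75 ≥ 70
  Inley: +60 → 60 < 110
Round 2 — Claymore overflows.
  Jarrow: +90 → 90 ≥ 50
Round 3 — Jarrow overflows.
No further overflows.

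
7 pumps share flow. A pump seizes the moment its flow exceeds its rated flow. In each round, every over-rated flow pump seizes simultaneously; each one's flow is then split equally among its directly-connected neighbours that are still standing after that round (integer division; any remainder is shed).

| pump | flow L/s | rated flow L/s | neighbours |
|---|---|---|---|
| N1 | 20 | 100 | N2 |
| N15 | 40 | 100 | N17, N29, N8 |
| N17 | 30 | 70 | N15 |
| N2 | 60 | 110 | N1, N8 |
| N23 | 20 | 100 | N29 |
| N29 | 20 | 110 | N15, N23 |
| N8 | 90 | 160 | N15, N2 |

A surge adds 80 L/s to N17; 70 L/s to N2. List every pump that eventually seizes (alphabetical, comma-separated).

Round 1 — N17 at 110 > 70; N2 at 130 > 110. N17, N2 seize.
  N17 sheds 110 L/s to N15: 110 each.
    N15: 40+110 = 150 > 100
  N2 sheds 130 L/s to N1, N8: 65 each.
    N1: 20+65 = 85 ≤ 100
    N8: 90+65 = 155 ≤ 160
Round 2 — N15 seizes.
  N15 sheds 150 L/s to N29, N8: 75 each.
    N29: 20+75 = 95 ≤ 110
    N8: 155+75 = 230 > 160
Round 3 — N8 seizes.
  N8 sheds 230 L/s: no online neighbours, lost.
No further seizures.

N15, N17, N2, N8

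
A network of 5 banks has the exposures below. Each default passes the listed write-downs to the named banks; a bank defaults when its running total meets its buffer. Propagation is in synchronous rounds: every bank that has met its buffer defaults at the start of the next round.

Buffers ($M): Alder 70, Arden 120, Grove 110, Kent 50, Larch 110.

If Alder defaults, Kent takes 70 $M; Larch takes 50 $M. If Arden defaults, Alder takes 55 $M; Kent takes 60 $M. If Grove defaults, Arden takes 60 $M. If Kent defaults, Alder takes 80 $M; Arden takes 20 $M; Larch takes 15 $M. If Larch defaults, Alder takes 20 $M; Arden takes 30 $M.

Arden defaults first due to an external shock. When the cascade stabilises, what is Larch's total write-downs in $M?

65

Round 1 — Arden defaults (initial).
  Alder: +55 → 55 < 70
  Kent: +60 → 60 ≥ 50
Round 2 — Kent defaults.
  Alder: +80 → 135 ≥ 70
  Larch: +15 → 15 < 110
Round 3 — Alder defaults.
  Larch: +50 → 65 < 110
No further defaults.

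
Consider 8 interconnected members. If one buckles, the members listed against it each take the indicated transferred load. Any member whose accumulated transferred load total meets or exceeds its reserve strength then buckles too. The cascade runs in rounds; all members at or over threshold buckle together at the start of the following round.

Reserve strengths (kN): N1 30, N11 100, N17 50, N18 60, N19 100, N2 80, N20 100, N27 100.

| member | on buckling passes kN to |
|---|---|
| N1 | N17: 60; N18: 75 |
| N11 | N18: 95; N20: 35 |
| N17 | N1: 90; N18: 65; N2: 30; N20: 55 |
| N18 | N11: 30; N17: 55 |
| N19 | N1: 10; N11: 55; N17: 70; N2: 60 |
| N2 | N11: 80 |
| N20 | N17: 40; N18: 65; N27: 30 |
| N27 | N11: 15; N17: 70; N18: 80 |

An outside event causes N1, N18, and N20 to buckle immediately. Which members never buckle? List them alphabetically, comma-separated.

Round 1 — N1, N18, N20 buckle (initial).
  N11: +30 → 30 < 100
  N17: +60+55+40 → 155 ≥ 50
  N27: +30 → 30 < 100
Round 2 — N17 buckles.
  N2: +30 → 30 < 80
No further bucklings.

N11, N19, N2, N27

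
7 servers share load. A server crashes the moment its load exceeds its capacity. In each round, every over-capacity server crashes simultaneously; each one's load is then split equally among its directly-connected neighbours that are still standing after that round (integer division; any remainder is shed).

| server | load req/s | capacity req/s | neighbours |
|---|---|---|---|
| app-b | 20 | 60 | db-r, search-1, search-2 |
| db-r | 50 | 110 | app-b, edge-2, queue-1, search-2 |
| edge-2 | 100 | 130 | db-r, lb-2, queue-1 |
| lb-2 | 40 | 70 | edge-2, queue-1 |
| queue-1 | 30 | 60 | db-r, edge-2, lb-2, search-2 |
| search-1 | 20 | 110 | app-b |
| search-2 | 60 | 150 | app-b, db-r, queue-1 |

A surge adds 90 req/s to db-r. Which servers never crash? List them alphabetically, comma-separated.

app-b, search-1, search-2

Round 1 — db-r at 140 > 110. db-r crashes.
  db-r sheds 140 req/s to app-b, edge-2, queue-1, search-2: 35 each.
    app-b: 20+35 = 55 ≤ 60
    edge-2: 100+35 = 135 > 130
    queue-1: 30+35 = 65 > 60
    search-2: 60+35 = 95 ≤ 150
Round 2 — edge-2, queue-1 crash.
  edge-2 sheds 135 req/s to lb-2: 135 each.
    lb-2: 40+135 = 175 > 70
  queue-1 sheds 65 req/s to lb-2, search-2: 32 each (1 lost).
    lb-2: 175+32 = 207 > 70
    search-2: 95+32 = 127 ≤ 150
Round 3 — lb-2 crashes.
  lb-2 sheds 207 req/s: no online neighbours, lost.
No further crashes.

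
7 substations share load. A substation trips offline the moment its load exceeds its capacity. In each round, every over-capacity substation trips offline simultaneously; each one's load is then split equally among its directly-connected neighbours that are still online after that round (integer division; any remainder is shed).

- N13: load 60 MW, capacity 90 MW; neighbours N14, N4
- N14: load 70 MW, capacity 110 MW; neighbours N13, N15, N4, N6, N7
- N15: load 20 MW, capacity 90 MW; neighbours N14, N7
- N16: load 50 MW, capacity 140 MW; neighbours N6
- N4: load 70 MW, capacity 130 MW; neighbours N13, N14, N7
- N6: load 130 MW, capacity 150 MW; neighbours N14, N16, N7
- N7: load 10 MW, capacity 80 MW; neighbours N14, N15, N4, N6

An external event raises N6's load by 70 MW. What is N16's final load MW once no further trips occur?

Round 1 — N6 at 200 > 150. N6 trips offline.
  N6 sheds 200 MW to N14, N16, N7: 66 each (2 lost).
    N14: 70+66 = 136 > 110
    N16: 50+66 = 116 ≤ 140
    N7: 10+66 = 76 ≤ 80
Round 2 — N14 trips offline.
  N14 sheds 136 MW to N13, N15, N4, N7: 34 each.
    N13: 60+34 = 94 > 90
    N15: 20+34 = 54 ≤ 90
    N4: 70+34 = 104 ≤ 130
    N7: 76+34 = 110 > 80
Round 3 — N13, N7 trip offline.
  N13 sheds 94 MW to N4: 94 each.
    N4: 104+94 = 198 > 130
  N7 sheds 110 MW to N15, N4: 55 each.
    N15: 54+55 = 109 > 90
    N4: 198+55 = 253 > 130
Round 4 — N15, N4 trip offline.
  N15 sheds 109 MW: no online neighbours, lost.
  N4 sheds 253 MW: no online neighbours, lost.
No further trips.

116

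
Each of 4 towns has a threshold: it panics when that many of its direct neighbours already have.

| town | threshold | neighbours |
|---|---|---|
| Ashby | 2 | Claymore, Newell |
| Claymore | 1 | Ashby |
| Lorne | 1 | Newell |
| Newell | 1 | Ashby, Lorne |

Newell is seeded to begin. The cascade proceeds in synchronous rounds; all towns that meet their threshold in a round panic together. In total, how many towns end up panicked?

2

Round 1 — Newell panics (initial).
Round 2 — checking thresholds:
  Ashby: 1 of 2 neighbours < 2, below threshold.
  Lorne: 1 of 1 neighbours ≥ 1, panics.
Round 3 — no new panics; cascade stops.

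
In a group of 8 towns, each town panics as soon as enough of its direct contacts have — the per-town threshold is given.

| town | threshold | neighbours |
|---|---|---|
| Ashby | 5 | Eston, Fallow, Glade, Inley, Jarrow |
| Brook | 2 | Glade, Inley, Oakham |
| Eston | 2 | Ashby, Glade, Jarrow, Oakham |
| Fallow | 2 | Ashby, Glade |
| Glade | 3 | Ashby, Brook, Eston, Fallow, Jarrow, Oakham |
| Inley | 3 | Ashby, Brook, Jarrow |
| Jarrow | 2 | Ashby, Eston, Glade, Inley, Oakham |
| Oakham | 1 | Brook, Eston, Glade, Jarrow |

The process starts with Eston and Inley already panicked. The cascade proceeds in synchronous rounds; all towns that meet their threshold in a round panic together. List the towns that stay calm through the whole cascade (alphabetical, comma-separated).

Ashby, Fallow

Round 1 — Eston, Inley panic (initial).
Round 2 — checking thresholds:
  Ashby: 2 of 5 neighbours < 5, below threshold.
  Brook: 1 of 3 neighbours < 2, below threshold.
  Glade: 1 of 6 neighbours < 3, below threshold.
  Jarrow: 2 of 5 neighbours ≥ 2, panics.
  Oakham: 1 of 4 neighbours ≥ 1, panics.
Round 3 — checking thresholds:
  Ashby: 3 of 5 neighbours < 5, below threshold.
  Brook: 2 of 3 neighbours ≥ 2, panics.
  Glade: 3 of 6 neighbours ≥ 3, panics.
Round 4 — no new panics; cascade stops.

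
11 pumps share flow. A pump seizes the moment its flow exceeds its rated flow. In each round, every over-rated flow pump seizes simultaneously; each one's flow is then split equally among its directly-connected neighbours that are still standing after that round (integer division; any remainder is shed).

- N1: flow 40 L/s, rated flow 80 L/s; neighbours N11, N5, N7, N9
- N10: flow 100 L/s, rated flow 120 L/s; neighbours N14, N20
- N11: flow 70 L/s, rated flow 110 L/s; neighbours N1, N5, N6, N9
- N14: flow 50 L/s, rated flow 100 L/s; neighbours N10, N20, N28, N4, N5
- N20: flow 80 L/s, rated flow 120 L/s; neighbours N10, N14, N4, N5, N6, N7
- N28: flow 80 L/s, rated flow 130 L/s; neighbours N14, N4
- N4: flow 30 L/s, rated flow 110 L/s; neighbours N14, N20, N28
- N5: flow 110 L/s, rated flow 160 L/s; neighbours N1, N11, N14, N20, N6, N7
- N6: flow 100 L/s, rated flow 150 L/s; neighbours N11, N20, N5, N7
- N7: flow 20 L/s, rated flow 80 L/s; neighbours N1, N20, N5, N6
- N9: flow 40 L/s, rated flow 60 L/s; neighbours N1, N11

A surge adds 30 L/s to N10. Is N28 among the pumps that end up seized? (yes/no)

no

Round 1 — N10 at 130 > 120. N10 seizes.
  N10 sheds 130 L/s to N14, N20: 65 each.
    N14: 50+65 = 115 > 100
    N20: 80+65 = 145 > 120
Round 2 — N14, N20 seize.
  N14 sheds 115 L/s to N28, N4, N5: 38 each (1 lost).
    N28: 80+38 = 118 ≤ 130
    N4: 30+38 = 68 ≤ 110
    N5: 110+38 = 148 ≤ 160
  N20 sheds 145 L/s to N4, N5, N6, N7: 36 each (1 lost).
    N4: 68+36 = 104 ≤ 110
    N5: 148+36 = 184 > 160
    N6: 100+36 = 136 ≤ 150
    N7: 20+36 = 56 ≤ 80
Round 3 — N5 seizes.
  N5 sheds 184 L/s to N1, N11, N6, N7: 46 each.
    N1: 40+46 = 86 > 80
    N11: 70+46 = 116 > 110
    N6: 136+46 = 182 > 150
    N7: 56+46 = 102 > 80
Round 4 — N1, N11, N6, N7 seize.
  N1 sheds 86 L/s to N9: 86 each.
    N9: 40+86 = 126 > 60
  N11 sheds 116 L/s to N9: 116 each.
    N9: 126+116 = 242 > 60
  N6 sheds 182 L/s: no online neighbours, lost.
  N7 sheds 102 L/s: no online neighbours, lost.
Round 5 — N9 seizes.
  N9 sheds 242 L/s: no online neighbours, lost.
No further seizures.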